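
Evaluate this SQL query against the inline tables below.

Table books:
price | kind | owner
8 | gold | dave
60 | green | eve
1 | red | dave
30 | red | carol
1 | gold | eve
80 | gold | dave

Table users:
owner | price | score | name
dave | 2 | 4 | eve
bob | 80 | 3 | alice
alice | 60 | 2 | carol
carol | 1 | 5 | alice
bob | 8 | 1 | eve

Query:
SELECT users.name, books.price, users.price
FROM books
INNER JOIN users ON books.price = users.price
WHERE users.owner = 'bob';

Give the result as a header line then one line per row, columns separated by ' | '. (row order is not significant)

== RESULT ==
users.name | books.price | users.price
eve | 8 | 8
alice | 80 | 80

Derivation:
After JOIN users (5 rows):
books.price | books.kind | books.owner | users.owner | users.price | users.score | users.name
8 | gold | dave | bob | 8 | 1 | eve
60 | green | eve | alice | 60 | 2 | carol
1 | red | dave | carol | 1 | 5 | alice
1 | gold | eve | carol | 1 | 5 | alice
80 | gold | dave | bob | 80 | 3 | alice
After WHERE (2 rows):
books.price | books.kind | books.owner | users.owner | users.price | users.score | users.name
8 | gold | dave | bob | 8 | 1 | eve
80 | gold | dave | bob | 80 | 3 | alice
After SELECT (2 rows):
users.name | books.price | users.price
eve | 8 | 8
alice | 80 | 80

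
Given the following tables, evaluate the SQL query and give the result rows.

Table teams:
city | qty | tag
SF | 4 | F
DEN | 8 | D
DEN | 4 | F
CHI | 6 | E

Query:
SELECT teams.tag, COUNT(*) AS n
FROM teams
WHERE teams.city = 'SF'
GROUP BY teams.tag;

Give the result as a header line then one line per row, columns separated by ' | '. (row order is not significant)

== RESULT ==
teams.tag | n
F | 1

Derivation:
After WHERE (1 rows):
teams.city | teams.qty | teams.tag
SF | 4 | F
After GROUP BY (1 rows):
teams.tag | n
F | 1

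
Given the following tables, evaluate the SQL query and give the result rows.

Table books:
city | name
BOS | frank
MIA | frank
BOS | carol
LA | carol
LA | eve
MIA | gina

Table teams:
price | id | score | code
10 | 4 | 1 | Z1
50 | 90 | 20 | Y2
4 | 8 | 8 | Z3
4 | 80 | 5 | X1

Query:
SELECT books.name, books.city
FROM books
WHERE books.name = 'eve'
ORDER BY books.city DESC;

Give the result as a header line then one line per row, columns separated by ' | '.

== RESULT ==
books.name | books.city
eve | LA

Derivation:
After WHERE (1 rows):
books.city | books.name
LA | eve
After SELECT (1 rows):
books.name | books.city
eve | LA
After ORDER BY (1 rows):
books.name | books.city
eve | LA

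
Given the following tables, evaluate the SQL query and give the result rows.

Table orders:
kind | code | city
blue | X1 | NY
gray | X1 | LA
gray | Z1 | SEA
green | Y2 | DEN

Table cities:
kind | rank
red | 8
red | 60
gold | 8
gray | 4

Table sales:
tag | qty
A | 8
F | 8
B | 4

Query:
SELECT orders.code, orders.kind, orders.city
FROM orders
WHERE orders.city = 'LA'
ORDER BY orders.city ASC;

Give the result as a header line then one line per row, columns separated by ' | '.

== RESULT ==
orders.code | orders.kind | orders.city
X1 | gray | LA

Derivation:
After WHERE (1 rows):
orders.kind | orders.code | orders.city
gray | X1 | LA
After SELECT (1 rows):
orders.code | orders.kind | orders.city
X1 | gray | LA
After ORDER BY (1 rows):
orders.code | orders.kind | orders.city
X1 | gray | LA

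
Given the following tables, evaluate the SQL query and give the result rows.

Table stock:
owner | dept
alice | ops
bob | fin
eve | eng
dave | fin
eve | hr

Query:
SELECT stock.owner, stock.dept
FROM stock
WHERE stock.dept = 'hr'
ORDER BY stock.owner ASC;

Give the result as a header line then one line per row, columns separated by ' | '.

After WHERE (1 rows):
stock.owner | stock.dept
eve | hr
After SELECT (1 rows):
stock.owner | stock.dept
eve | hr
After ORDER BY (1 rows):
stock.owner | stock.dept
eve | hr

== RESULT ==
stock.owner | stock.dept
eve | hr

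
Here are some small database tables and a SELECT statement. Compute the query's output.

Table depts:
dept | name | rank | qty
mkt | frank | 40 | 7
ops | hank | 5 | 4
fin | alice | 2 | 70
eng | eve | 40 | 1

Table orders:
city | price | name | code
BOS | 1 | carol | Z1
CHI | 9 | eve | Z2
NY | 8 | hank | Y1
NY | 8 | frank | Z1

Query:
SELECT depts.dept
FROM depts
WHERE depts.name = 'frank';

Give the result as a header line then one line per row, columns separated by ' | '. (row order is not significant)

== RESULT ==
depts.dept
mkt

Derivation:
After WHERE (1 rows):
depts.dept | depts.name | depts.rank | depts.qty
mkt | frank | 40 | 7
After SELECT (1 rows):
depts.dept
mkt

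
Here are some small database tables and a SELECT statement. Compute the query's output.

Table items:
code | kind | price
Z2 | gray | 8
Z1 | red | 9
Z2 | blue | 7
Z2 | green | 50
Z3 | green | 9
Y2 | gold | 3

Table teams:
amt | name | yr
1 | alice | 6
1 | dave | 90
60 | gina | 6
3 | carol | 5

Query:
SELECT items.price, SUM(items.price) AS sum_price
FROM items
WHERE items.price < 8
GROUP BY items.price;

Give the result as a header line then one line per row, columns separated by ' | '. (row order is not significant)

== RESULT ==
items.price | sum_price
7 | 7
3 | 3

Derivation:
After WHERE (2 rows):
items.code | items.kind | items.price
Z2 | blue | 7
Y2 | gold | 3
After GROUP BY (2 rows):
items.price | sum_price
7 | 7
3 | 3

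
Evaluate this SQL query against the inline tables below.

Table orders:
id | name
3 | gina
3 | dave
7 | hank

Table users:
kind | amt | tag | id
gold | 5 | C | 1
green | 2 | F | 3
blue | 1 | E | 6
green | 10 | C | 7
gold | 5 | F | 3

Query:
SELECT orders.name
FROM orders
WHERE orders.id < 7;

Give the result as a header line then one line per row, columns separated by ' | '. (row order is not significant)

== RESULT ==
orders.name
gina
dave

Derivation:
After WHERE (2 rows):
orders.id | orders.name
3 | gina
3 | dave
After SELECT (2 rows):
orders.name
gina
dave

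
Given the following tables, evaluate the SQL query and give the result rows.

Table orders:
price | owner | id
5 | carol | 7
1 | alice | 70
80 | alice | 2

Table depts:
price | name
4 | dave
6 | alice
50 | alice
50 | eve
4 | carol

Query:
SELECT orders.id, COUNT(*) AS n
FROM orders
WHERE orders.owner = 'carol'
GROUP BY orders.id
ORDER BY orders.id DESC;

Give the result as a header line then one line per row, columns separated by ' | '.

== RESULT ==
orders.id | n
7 | 1

Derivation:
After WHERE (1 rows):
orders.price | orders.owner | orders.id
5 | carol | 7
After GROUP BY (1 rows):
orders.id | n
7 | 1
After ORDER BY (1 rows):
orders.id | n
7 | 1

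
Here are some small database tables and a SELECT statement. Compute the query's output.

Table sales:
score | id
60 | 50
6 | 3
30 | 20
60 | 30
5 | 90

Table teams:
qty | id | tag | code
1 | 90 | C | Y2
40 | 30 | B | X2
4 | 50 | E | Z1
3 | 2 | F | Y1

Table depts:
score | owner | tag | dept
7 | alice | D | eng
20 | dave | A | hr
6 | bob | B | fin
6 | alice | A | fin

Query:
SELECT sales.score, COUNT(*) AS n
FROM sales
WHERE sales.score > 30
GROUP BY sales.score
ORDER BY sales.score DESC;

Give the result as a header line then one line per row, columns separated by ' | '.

After WHERE (2 rows):
sales.score | sales.id
60 | 50
60 | 30
After GROUP BY (1 rows):
sales.score | n
60 | 2
After ORDER BY (1 rows):
sales.score | n
60 | 2

== RESULT ==
sales.score | n
60 | 2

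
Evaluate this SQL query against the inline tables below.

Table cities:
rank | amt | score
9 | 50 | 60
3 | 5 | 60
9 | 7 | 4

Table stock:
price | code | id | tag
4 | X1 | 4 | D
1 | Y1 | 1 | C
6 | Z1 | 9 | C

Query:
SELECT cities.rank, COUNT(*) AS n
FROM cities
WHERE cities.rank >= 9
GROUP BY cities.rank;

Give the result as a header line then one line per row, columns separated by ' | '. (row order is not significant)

== RESULT ==
cities.rank | n
9 | 2

Derivation:
After WHERE (2 rows):
cities.rank | cities.amt | cities.score
9 | 50 | 60
9 | 7 | 4
After GROUP BY (1 rows):
cities.rank | n
9 | 2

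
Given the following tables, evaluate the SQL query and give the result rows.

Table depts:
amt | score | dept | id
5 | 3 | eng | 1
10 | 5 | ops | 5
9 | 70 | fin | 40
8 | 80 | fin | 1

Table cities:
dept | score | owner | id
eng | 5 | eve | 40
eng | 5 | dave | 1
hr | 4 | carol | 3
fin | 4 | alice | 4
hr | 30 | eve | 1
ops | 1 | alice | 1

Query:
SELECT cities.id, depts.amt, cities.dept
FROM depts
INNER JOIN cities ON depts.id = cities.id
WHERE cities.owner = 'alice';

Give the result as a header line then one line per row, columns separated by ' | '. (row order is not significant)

== RESULT ==
cities.id | depts.amt | cities.dept
1 | 5 | ops
1 | 8 | ops

Derivation:
After JOIN cities (7 rows):
depts.amt | depts.score | depts.dept | depts.id | cities.dept | cities.score | cities.owner | cities.id
5 | 3 | eng | 1 | eng | 5 | dave | 1
5 | 3 | eng | 1 | hr | 30 | eve | 1
5 | 3 | eng | 1 | ops | 1 | alice | 1
9 | 70 | fin | 40 | eng | 5 | eve | 40
8 | 80 | fin | 1 | eng | 5 | dave | 1
8 | 80 | fin | 1 | hr | 30 | eve | 1
8 | 80 | fin | 1 | ops | 1 | alice | 1
After WHERE (2 rows):
depts.amt | depts.score | depts.dept | depts.id | cities.dept | cities.score | cities.owner | cities.id
5 | 3 | eng | 1 | ops | 1 | alice | 1
8 | 80 | fin | 1 | ops | 1 | alice | 1
After SELECT (2 rows):
cities.id | depts.amt | cities.dept
1 | 5 | ops
1 | 8 | ops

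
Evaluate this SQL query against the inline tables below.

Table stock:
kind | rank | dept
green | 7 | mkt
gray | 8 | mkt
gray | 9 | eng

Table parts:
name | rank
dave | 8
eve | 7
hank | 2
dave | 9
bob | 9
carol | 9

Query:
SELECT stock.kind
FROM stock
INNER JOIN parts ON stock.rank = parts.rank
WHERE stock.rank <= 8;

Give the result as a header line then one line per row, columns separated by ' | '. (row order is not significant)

== RESULT ==
stock.kind
green
gray

Derivation:
After JOIN parts (5 rows):
stock.kind | stock.rank | stock.dept | parts.name | parts.rank
green | 7 | mkt | eve | 7
gray | 8 | mkt | dave | 8
gray | 9 | eng | dave | 9
gray | 9 | eng | bob | 9
gray | 9 | eng | carol | 9
After WHERE (2 rows):
stock.kind | stock.rank | stock.dept | parts.name | parts.rank
green | 7 | mkt | eve | 7
gray | 8 | mkt | dave | 8
After SELECT (2 rows):
stock.kind
green
gray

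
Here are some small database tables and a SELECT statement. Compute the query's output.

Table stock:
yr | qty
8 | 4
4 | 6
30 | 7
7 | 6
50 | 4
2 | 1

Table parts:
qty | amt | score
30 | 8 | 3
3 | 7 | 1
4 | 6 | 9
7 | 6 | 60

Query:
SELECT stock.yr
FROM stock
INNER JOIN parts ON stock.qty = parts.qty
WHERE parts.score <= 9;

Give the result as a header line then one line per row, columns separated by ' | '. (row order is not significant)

After JOIN parts (3 rows):
stock.yr | stock.qty | parts.qty | parts.amt | parts.score
8 | 4 | 4 | 6 | 9
30 | 7 | 7 | 6 | 60
50 | 4 | 4 | 6 | 9
After WHERE (2 rows):
stock.yr | stock.qty | parts.qty | parts.amt | parts.score
8 | 4 | 4 | 6 | 9
50 | 4 | 4 | 6 | 9
After SELECT (2 rows):
stock.yr
8
50

== RESULT ==
stock.yr
8
50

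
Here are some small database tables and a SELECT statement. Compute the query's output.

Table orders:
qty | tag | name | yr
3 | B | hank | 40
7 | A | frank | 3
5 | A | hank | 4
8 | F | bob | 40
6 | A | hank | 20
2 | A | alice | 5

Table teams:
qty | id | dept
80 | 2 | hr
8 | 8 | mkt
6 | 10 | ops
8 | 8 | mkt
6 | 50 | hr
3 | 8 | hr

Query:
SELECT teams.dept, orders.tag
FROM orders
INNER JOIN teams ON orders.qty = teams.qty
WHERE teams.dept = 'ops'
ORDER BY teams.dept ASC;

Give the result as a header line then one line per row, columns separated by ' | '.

== RESULT ==
teams.dept | orders.tag
ops | A

Derivation:
After JOIN teams (5 rows):
orders.qty | orders.tag | orders.name | orders.yr | teams.qty | teams.id | teams.dept
3 | B | hank | 40 | 3 | 8 | hr
8 | F | bob | 40 | 8 | 8 | mkt
8 | F | bob | 40 | 8 | 8 | mkt
6 | A | hank | 20 | 6 | 10 | ops
6 | A | hank | 20 | 6 | 50 | hr
After WHERE (1 rows):
orders.qty | orders.tag | orders.name | orders.yr | teams.qty | teams.id | teams.dept
6 | A | hank | 20 | 6 | 10 | ops
After SELECT (1 rows):
teams.dept | orders.tag
ops | A
After ORDER BY (1 rows):
teams.dept | orders.tag
ops | A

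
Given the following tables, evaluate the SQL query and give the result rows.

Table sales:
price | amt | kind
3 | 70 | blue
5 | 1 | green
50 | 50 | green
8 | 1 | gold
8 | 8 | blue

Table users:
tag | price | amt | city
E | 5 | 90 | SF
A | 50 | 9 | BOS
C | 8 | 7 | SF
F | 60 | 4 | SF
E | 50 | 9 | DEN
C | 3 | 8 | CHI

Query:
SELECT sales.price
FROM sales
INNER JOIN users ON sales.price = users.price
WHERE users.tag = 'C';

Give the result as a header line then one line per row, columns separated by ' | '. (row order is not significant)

== RESULT ==
sales.price
3
8
8

Derivation:
After JOIN users (6 rows):
sales.price | sales.amt | sales.kind | users.tag | users.price | users.amt | users.city
3 | 70 | blue | C | 3 | 8 | CHI
5 | 1 | green | E | 5 | 90 | SF
50 | 50 | green | A | 50 | 9 | BOS
50 | 50 | green | E | 50 | 9 | DEN
8 | 1 | gold | C | 8 | 7 | SF
8 | 8 | blue | C | 8 | 7 | SF
After WHERE (3 rows):
sales.price | sales.amt | sales.kind | users.tag | users.price | users.amt | users.city
3 | 70 | blue | C | 3 | 8 | CHI
8 | 1 | gold | C | 8 | 7 | SF
8 | 8 | blue | C | 8 | 7 | SF
After SELECT (3 rows):
sales.price
3
8
8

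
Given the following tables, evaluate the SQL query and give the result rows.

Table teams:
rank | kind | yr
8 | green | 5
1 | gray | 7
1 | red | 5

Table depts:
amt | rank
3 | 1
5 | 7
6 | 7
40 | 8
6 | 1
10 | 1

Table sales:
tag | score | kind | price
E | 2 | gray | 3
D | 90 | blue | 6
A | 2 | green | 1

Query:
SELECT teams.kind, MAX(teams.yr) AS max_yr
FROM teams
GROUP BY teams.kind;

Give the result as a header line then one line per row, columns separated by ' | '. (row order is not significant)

After GROUP BY (3 rows):
teams.kind | max_yr
green | 5
gray | 7
red | 5

== RESULT ==
teams.kind | max_yr
green | 5
gray | 7
red | 5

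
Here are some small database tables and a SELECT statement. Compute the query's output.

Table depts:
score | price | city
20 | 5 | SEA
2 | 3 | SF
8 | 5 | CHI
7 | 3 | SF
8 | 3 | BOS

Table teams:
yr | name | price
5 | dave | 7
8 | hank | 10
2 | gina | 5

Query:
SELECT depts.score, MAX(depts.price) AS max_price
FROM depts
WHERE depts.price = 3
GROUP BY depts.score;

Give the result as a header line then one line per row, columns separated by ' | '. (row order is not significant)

After WHERE (3 rows):
depts.score | depts.price | depts.city
2 | 3 | SF
7 | 3 | SF
8 | 3 | BOS
After GROUP BY (3 rows):
depts.score | max_price
2 | 3
7 | 3
8 | 3

== RESULT ==
depts.score | max_price
2 | 3
7 | 3
8 | 3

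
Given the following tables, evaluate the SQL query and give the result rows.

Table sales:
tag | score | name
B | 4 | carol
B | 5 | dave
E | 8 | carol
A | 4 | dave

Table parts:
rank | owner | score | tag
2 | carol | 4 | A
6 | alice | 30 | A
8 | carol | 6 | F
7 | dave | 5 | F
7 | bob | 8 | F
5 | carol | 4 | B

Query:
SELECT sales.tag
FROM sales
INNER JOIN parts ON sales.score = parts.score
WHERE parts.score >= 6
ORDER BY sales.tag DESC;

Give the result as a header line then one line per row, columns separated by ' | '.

== RESULT ==
sales.tag
E

Derivation:
After JOIN parts (6 rows):
sales.tag | sales.score | sales.name | parts.rank | parts.owner | parts.score | parts.tag
B | 4 | carol | 2 | carol | 4 | A
B | 4 | carol | 5 | carol | 4 | B
B | 5 | dave | 7 | dave | 5 | F
E | 8 | carol | 7 | bob | 8 | F
A | 4 | dave | 2 | carol | 4 | A
A | 4 | dave | 5 | carol | 4 | B
After WHERE (1 rows):
sales.tag | sales.score | sales.name | parts.rank | parts.owner | parts.score | parts.tag
E | 8 | carol | 7 | bob | 8 | F
After SELECT (1 rows):
sales.tag
E
After ORDER BY (1 rows):
sales.tag
E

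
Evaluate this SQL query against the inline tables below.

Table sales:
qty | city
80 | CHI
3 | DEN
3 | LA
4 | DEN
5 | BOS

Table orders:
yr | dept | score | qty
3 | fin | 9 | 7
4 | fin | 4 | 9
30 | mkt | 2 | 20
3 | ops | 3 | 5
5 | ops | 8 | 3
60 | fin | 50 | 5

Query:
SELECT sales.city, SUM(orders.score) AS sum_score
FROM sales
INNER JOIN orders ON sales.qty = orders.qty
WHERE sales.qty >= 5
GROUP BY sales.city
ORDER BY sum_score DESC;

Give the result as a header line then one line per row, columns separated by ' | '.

== RESULT ==
sales.city | sum_score
BOS | 53

Derivation:
After JOIN orders (4 rows):
sales.qty | sales.city | orders.yr | orders.dept | orders.score | orders.qty
3 | DEN | 5 | ops | 8 | 3
3 | LA | 5 | ops | 8 | 3
5 | BOS | 3 | ops | 3 | 5
5 | BOS | 60 | fin | 50 | 5
After WHERE (2 rows):
sales.qty | sales.city | orders.yr | orders.dept | orders.score | orders.qty
5 | BOS | 3 | ops | 3 | 5
5 | BOS | 60 | fin | 50 | 5
After GROUP BY (1 rows):
sales.city | sum_score
BOS | 53
After ORDER BY (1 rows):
sales.city | sum_score
BOS | 53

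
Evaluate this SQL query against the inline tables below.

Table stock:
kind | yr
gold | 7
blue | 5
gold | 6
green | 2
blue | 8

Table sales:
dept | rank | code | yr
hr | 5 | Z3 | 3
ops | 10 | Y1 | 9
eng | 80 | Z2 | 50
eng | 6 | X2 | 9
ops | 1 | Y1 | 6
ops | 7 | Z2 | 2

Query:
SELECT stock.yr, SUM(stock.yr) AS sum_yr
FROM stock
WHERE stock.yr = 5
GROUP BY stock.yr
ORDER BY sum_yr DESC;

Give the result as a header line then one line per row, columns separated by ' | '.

After WHERE (1 rows):
stock.kind | stock.yr
blue | 5
After GROUP BY (1 rows):
stock.yr | sum_yr
5 | 5
After ORDER BY (1 rows):
stock.yr | sum_yr
5 | 5

== RESULT ==
stock.yr | sum_yr
5 | 5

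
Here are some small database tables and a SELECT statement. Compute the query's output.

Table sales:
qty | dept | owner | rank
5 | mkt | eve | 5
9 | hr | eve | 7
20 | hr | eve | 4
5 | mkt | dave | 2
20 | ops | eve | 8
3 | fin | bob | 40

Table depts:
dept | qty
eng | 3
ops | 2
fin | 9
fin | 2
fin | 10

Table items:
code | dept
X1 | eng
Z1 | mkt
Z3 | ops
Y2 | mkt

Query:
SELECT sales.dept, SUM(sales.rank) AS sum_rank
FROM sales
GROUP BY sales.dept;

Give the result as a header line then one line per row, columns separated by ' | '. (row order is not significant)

== RESULT ==
sales.dept | sum_rank
mkt | 7
hr | 11
ops | 8
fin | 40

Derivation:
After GROUP BY (4 rows):
sales.dept | sum_rank
mkt | 7
hr | 11
ops | 8
fin | 40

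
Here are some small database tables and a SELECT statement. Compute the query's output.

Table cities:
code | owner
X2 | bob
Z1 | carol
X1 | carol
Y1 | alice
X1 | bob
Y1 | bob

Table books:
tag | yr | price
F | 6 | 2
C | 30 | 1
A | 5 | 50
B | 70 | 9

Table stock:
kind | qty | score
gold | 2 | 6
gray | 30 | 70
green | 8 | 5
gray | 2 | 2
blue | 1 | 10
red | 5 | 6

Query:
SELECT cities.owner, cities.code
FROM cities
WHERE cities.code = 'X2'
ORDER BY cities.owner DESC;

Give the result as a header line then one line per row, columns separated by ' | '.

After WHERE (1 rows):
cities.code | cities.owner
X2 | bob
After SELECT (1 rows):
cities.owner | cities.code
bob | X2
After ORDER BY (1 rows):
cities.owner | cities.code
bob | X2

== RESULT ==
cities.owner | cities.code
bob | X2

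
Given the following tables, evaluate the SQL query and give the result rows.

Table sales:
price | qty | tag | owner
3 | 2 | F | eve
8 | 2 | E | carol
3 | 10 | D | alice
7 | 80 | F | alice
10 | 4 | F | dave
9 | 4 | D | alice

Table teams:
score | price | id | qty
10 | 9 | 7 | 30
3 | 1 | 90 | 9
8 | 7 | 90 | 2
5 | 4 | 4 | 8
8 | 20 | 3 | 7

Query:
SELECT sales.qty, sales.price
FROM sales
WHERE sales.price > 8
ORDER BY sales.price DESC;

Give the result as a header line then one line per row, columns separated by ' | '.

After WHERE (2 rows):
sales.price | sales.qty | sales.tag | sales.owner
10 | 4 | F | dave
9 | 4 | D | alice
After SELECT (2 rows):
sales.qty | sales.price
4 | 10
4 | 9
After ORDER BY (2 rows):
sales.qty | sales.price
4 | 10
4 | 9

== RESULT ==
sales.qty | sales.price
4 | 10
4 | 9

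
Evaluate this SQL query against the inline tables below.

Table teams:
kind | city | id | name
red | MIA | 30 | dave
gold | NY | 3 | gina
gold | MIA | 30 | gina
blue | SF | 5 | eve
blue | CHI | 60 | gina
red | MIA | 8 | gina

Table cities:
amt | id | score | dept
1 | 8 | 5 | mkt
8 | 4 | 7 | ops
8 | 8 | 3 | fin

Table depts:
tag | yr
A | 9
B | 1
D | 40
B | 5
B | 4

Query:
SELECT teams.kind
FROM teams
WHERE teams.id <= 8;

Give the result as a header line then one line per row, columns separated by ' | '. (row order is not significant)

After WHERE (3 rows):
teams.kind | teams.city | teams.id | teams.name
gold | NY | 3 | gina
blue | SF | 5 | eve
red | MIA | 8 | gina
After SELECT (3 rows):
teams.kind
gold
blue
red

== RESULT ==
teams.kind
gold
blue
red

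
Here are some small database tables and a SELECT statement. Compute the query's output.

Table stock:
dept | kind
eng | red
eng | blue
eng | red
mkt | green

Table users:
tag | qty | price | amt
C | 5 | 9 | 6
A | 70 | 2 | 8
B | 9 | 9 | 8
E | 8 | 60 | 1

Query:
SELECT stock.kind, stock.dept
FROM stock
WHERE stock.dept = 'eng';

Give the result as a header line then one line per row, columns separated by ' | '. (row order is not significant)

After WHERE (3 rows):
stock.dept | stock.kind
eng | red
eng | blue
eng | red
After SELECT (3 rows):
stock.kind | stock.dept
red | eng
blue | eng
red | eng

== RESULT ==
stock.kind | stock.dept
red | eng
blue | eng
red | eng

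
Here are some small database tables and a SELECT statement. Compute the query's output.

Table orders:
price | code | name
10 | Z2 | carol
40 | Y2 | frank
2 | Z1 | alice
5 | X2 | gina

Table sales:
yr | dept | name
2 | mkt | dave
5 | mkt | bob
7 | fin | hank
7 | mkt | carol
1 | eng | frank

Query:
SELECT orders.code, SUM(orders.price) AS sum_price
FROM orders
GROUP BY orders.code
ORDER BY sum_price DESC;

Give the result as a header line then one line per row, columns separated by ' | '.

After GROUP BY (4 rows):
orders.code | sum_price
Z2 | 10
Y2 | 40
Z1 | 2
X2 | 5
After ORDER BY (4 rows):
orders.code | sum_price
Y2 | 40
Z2 | 10
X2 | 5
Z1 | 2

== RESULT ==
orders.code | sum_price
Y2 | 40
Z2 | 10
X2 | 5
Z1 | 2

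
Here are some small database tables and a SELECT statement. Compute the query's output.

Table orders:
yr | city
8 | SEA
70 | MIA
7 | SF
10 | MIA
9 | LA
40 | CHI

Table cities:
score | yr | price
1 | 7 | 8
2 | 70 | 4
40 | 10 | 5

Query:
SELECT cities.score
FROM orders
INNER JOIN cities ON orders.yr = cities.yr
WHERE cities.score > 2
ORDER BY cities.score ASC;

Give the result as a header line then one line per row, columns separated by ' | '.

== RESULT ==
cities.score
40

Derivation:
After JOIN cities (3 rows):
orders.yr | orders.city | cities.score | cities.yr | cities.price
70 | MIA | 2 | 70 | 4
7 | SF | 1 | 7 | 8
10 | MIA | 40 | 10 | 5
After WHERE (1 rows):
orders.yr | orders.city | cities.score | cities.yr | cities.price
10 | MIA | 40 | 10 | 5
After SELECT (1 rows):
cities.score
40
After ORDER BY (1 rows):
cities.score
40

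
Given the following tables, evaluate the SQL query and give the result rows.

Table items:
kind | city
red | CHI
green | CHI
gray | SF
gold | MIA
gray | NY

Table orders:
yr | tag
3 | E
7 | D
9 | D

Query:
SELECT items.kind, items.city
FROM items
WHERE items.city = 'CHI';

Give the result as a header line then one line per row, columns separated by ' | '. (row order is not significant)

After WHERE (2 rows):
items.kind | items.city
red | CHI
green | CHI
After SELECT (2 rows):
items.kind | items.city
red | CHI
green | CHI

== RESULT ==
items.kind | items.city
red | CHI
green | CHI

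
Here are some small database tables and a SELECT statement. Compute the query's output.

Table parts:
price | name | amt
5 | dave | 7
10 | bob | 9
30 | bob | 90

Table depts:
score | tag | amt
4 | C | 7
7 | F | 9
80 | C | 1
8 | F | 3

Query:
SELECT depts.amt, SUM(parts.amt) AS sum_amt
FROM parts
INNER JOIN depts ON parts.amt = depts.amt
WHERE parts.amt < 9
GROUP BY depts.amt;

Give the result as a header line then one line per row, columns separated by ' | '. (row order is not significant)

== RESULT ==
depts.amt | sum_amt
7 | 7

Derivation:
After JOIN depts (2 rows):
parts.price | parts.name | parts.amt | depts.score | depts.tag | depts.amt
5 | dave | 7 | 4 | C | 7
10 | bob | 9 | 7 | F | 9
After WHERE (1 rows):
parts.price | parts.name | parts.amt | depts.score | depts.tag | depts.amt
5 | dave | 7 | 4 | C | 7
After GROUP BY (1 rows):
depts.amt | sum_amt
7 | 7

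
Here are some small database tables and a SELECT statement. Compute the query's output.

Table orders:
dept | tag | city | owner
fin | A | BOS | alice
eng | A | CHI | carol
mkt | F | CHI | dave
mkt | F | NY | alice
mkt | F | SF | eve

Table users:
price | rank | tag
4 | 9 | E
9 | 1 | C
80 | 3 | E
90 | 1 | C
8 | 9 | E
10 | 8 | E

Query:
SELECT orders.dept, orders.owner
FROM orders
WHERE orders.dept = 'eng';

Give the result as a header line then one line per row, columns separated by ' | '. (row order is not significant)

== RESULT ==
orders.dept | orders.owner
eng | carol

Derivation:
After WHERE (1 rows):
orders.dept | orders.tag | orders.city | orders.owner
eng | A | CHI | carol
After SELECT (1 rows):
orders.dept | orders.owner
eng | carol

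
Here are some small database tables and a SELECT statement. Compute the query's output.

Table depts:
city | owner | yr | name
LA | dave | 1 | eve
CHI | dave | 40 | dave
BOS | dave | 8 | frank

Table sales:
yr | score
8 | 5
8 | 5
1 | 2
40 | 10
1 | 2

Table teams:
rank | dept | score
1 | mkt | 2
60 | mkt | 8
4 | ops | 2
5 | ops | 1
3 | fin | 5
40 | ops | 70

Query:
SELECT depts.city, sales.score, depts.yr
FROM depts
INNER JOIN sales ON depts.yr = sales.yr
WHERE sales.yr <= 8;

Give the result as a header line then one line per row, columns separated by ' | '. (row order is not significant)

After JOIN sales (5 rows):
depts.city | depts.owner | depts.yr | depts.name | sales.yr | sales.score
LA | dave | 1 | eve | 1 | 2
LA | dave | 1 | eve | 1 | 2
CHI | dave | 40 | dave | 40 | 10
BOS | dave | 8 | frank | 8 | 5
BOS | dave | 8 | frank | 8 | 5
After WHERE (4 rows):
depts.city | depts.owner | depts.yr | depts.name | sales.yr | sales.score
LA | dave | 1 | eve | 1 | 2
LA | dave | 1 | eve | 1 | 2
BOS | dave | 8 | frank | 8 | 5
BOS | dave | 8 | frank | 8 | 5
After SELECT (4 rows):
depts.city | sales.score | depts.yr
LA | 2 | 1
LA | 2 | 1
BOS | 5 | 8
BOS | 5 | 8

== RESULT ==
depts.city | sales.score | depts.yr
LA | 2 | 1
LA | 2 | 1
BOS | 5 | 8
BOS | 5 | 8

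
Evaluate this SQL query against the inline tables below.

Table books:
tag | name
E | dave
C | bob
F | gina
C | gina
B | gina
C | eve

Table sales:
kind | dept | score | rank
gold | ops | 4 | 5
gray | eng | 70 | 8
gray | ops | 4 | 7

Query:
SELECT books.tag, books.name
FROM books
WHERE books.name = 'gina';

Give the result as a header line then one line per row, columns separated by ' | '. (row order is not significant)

== RESULT ==
books.tag | books.name
F | gina
C | gina
B | gina

Derivation:
After WHERE (3 rows):
books.tag | books.name
F | gina
C | gina
B | gina
After SELECT (3 rows):
books.tag | books.name
F | gina
C | gina
B | gina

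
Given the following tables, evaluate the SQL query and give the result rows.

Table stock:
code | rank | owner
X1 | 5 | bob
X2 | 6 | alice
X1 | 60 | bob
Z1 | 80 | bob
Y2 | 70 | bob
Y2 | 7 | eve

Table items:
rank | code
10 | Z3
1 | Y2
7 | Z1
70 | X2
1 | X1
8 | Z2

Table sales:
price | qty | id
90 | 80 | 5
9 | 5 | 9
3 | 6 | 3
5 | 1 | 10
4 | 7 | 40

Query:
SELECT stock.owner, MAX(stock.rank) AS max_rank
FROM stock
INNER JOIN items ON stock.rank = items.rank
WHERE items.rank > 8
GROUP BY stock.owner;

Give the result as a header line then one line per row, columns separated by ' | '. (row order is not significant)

After JOIN items (2 rows):
stock.code | stock.rank | stock.owner | items.rank | items.code
Y2 | 70 | bob | 70 | X2
Y2 | 7 | eve | 7 | Z1
After WHERE (1 rows):
stock.code | stock.rank | stock.owner | items.rank | items.code
Y2 | 70 | bob | 70 | X2
After GROUP BY (1 rows):
stock.owner | max_rank
bob | 70

== RESULT ==
stock.owner | max_rank
bob | 70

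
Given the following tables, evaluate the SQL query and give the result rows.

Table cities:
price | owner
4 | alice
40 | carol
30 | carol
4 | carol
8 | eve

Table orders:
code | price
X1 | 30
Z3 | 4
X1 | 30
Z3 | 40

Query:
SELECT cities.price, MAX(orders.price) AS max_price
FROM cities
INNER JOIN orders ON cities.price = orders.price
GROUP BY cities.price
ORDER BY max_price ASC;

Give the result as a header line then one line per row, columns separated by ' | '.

After JOIN orders (5 rows):
cities.price | cities.owner | orders.code | orders.price
4 | alice | Z3 | 4
40 | carol | Z3 | 40
30 | carol | X1 | 30
30 | carol | X1 | 30
4 | carol | Z3 | 4
After GROUP BY (3 rows):
cities.price | max_price
4 | 4
40 | 40
30 | 30
After ORDER BY (3 rows):
cities.price | max_price
4 | 4
30 | 30
40 | 40

== RESULT ==
cities.price | max_price
4 | 4
30 | 30
40 | 40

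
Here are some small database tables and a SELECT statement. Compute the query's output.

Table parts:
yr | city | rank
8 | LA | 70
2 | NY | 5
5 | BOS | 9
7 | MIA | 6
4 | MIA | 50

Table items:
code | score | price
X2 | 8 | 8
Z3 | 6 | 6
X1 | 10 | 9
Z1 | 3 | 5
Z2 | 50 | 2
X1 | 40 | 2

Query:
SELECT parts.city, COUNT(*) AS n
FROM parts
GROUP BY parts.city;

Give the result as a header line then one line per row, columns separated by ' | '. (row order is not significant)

== RESULT ==
parts.city | n
LA | 1
NY | 1
BOS | 1
MIA | 2

Derivation:
After GROUP BY (4 rows):
parts.city | n
LA | 1
NY | 1
BOS | 1
MIA | 2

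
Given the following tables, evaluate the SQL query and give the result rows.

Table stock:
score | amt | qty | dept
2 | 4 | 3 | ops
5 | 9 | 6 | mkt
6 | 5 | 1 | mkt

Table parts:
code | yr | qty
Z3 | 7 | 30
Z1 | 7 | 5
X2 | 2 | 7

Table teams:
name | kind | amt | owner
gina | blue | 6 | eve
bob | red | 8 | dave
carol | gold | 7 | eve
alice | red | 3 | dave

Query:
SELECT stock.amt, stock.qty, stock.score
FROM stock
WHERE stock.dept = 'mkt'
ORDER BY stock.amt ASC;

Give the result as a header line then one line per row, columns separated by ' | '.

After WHERE (2 rows):
stock.score | stock.amt | stock.qty | stock.dept
5 | 9 | 6 | mkt
6 | 5 | 1 | mkt
After SELECT (2 rows):
stock.amt | stock.qty | stock.score
9 | 6 | 5
5 | 1 | 6
After ORDER BY (2 rows):
stock.amt | stock.qty | stock.score
5 | 1 | 6
9 | 6 | 5

== RESULT ==
stock.amt | stock.qty | stock.score
5 | 1 | 6
9 | 6 | 5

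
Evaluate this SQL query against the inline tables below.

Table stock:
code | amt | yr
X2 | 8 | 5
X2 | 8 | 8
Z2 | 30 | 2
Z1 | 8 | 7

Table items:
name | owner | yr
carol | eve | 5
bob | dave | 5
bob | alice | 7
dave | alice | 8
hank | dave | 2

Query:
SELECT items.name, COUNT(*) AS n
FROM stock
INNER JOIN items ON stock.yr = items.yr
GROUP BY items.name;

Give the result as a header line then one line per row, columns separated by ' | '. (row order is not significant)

== RESULT ==
items.name | n
carol | 1
bob | 2
dave | 1
hank | 1

Derivation:
After JOIN items (5 rows):
stock.code | stock.amt | stock.yr | items.name | items.owner | items.yr
X2 | 8 | 5 | carol | eve | 5
X2 | 8 | 5 | bob | dave | 5
X2 | 8 | 8 | dave | alice | 8
Z2 | 30 | 2 | hank | dave | 2
Z1 | 8 | 7 | bob | alice | 7
After GROUP BY (4 rows):
items.name | n
carol | 1
bob | 2
dave | 1
hank | 1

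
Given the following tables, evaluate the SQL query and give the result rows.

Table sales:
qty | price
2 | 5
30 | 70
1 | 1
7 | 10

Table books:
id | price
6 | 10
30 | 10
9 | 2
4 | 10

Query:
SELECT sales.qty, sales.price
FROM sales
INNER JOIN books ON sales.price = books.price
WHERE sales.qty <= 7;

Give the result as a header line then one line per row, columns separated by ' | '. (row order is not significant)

After JOIN books (3 rows):
sales.qty | sales.price | books.id | books.price
7 | 10 | 6 | 10
7 | 10 | 30 | 10
7 | 10 | 4 | 10
After WHERE (3 rows):
sales.qty | sales.price | books.id | books.price
7 | 10 | 6 | 10
7 | 10 | 30 | 10
7 | 10 | 4 | 10
After SELECT (3 rows):
sales.qty | sales.price
7 | 10
7 | 10
7 | 10

== RESULT ==
sales.qty | sales.price
7 | 10
7 | 10
7 | 10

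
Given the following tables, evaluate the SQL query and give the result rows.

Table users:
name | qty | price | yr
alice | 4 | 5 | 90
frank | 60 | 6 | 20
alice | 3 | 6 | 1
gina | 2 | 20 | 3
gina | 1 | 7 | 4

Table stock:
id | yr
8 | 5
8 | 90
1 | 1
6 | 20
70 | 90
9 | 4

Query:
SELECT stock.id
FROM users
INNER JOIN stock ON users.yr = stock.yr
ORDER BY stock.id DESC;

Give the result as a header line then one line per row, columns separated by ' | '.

== RESULT ==
stock.id
70
9
8
6
1

Derivation:
After JOIN stock (5 rows):
users.name | users.qty | users.price | users.yr | stock.id | stock.yr
alice | 4 | 5 | 90 | 8 | 90
alice | 4 | 5 | 90 | 70 | 90
frank | 60 | 6 | 20 | 6 | 20
alice | 3 | 6 | 1 | 1 | 1
gina | 1 | 7 | 4 | 9 | 4
After SELECT (5 rows):
stock.id
8
70
6
1
9
After ORDER BY (5 rows):
stock.id
70
9
8
6
1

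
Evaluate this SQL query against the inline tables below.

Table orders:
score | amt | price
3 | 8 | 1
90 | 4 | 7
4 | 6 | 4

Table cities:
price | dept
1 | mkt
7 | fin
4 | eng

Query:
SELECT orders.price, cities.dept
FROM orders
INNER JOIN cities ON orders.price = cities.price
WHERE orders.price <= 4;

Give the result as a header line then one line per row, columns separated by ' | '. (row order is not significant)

== RESULT ==
orders.price | cities.dept
1 | mkt
4 | eng

Derivation:
After JOIN cities (3 rows):
orders.score | orders.amt | orders.price | cities.price | cities.dept
3 | 8 | 1 | 1 | mkt
90 | 4 | 7 | 7 | fin
4 | 6 | 4 | 4 | eng
After WHERE (2 rows):
orders.score | orders.amt | orders.price | cities.price | cities.dept
3 | 8 | 1 | 1 | mkt
4 | 6 | 4 | 4 | eng
After SELECT (2 rows):
orders.price | cities.dept
1 | mkt
4 | eng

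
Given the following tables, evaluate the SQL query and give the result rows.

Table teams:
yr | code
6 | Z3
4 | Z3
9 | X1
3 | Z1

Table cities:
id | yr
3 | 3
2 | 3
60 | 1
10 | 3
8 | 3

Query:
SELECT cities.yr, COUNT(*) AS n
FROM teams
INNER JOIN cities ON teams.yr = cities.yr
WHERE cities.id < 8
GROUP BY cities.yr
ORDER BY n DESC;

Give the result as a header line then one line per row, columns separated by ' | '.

After JOIN cities (4 rows):
teams.yr | teams.code | cities.id | cities.yr
3 | Z1 | 3 | 3
3 | Z1 | 2 | 3
3 | Z1 | 10 | 3
3 | Z1 | 8 | 3
After WHERE (2 rows):
teams.yr | teams.code | cities.id | cities.yr
3 | Z1 | 3 | 3
3 | Z1 | 2 | 3
After GROUP BY (1 rows):
cities.yr | n
3 | 2
After ORDER BY (1 rows):
cities.yr | n
3 | 2

== RESULT ==
cities.yr | n
3 | 2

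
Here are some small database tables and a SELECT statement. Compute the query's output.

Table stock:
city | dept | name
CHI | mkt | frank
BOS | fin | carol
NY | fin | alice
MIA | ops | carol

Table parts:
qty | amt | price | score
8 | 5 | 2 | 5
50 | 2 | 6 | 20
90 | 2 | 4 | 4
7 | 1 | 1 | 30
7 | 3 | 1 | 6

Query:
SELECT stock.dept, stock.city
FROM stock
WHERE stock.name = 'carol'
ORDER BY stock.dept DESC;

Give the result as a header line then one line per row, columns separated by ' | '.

After WHERE (2 rows):
stock.city | stock.dept | stock.name
BOS | fin | carol
MIA | ops | carol
After SELECT (2 rows):
stock.dept | stock.city
fin | BOS
ops | MIA
After ORDER BY (2 rows):
stock.dept | stock.city
ops | MIA
fin | BOS

== RESULT ==
stock.dept | stock.city
ops | MIA
fin | BOS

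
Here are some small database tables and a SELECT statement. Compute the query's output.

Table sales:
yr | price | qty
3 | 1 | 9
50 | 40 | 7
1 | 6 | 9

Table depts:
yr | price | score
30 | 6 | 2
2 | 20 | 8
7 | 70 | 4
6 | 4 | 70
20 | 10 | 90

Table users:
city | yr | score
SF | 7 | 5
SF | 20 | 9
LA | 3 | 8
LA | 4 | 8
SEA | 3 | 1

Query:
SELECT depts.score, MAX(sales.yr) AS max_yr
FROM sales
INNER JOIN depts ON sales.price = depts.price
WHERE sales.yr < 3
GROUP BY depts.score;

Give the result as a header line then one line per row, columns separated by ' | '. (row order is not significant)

After JOIN depts (1 rows):
sales.yr | sales.price | sales.qty | depts.yr | depts.price | depts.score
1 | 6 | 9 | 30 | 6 | 2
After WHERE (1 rows):
sales.yr | sales.price | sales.qty | depts.yr | depts.price | depts.score
1 | 6 | 9 | 30 | 6 | 2
After GROUP BY (1 rows):
depts.score | max_yr
2 | 1

== RESULT ==
depts.score | max_yr
2 | 1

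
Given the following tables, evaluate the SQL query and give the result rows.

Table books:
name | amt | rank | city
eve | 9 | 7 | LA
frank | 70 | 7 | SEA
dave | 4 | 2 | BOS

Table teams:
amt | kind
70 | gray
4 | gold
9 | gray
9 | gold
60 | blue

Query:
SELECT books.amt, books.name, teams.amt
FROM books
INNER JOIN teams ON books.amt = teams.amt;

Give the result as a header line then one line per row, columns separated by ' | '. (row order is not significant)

After JOIN teams (4 rows):
books.name | books.amt | books.rank | books.city | teams.amt | teams.kind
eve | 9 | 7 | LA | 9 | gray
eve | 9 | 7 | LA | 9 | gold
frank | 70 | 7 | SEA | 70 | gray
dave | 4 | 2 | BOS | 4 | gold
After SELECT (4 rows):
books.amt | books.name | teams.amt
9 | eve | 9
9 | eve | 9
70 | frank | 70
4 | dave | 4

== RESULT ==
books.amt | books.name | teams.amt
9 | eve | 9
9 | eve | 9
70 | frank | 70
4 | dave | 4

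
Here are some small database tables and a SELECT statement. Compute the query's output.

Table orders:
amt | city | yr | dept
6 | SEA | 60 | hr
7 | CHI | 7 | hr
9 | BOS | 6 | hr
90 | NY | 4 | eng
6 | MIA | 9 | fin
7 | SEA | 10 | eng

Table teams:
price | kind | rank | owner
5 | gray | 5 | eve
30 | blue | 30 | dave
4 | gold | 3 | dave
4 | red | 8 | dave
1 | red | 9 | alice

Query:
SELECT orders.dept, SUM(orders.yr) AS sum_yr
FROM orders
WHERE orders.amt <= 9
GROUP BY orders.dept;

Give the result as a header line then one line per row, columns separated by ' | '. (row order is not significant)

== RESULT ==
orders.dept | sum_yr
hr | 73
fin | 9
eng | 10

Derivation:
After WHERE (5 rows):
orders.amt | orders.city | orders.yr | orders.dept
6 | SEA | 60 | hr
7 | CHI | 7 | hr
9 | BOS | 6 | hr
6 | MIA | 9 | fin
7 | SEA | 10 | eng
After GROUP BY (3 rows):
orders.dept | sum_yr
hr | 73
fin | 9
eng | 10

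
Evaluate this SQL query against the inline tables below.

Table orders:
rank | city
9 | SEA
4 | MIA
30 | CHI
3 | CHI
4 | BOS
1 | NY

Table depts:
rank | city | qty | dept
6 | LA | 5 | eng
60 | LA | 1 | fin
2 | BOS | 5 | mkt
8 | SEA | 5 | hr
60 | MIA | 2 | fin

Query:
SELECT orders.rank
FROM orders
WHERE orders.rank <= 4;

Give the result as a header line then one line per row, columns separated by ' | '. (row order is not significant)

== RESULT ==
orders.rank
4
3
4
1

Derivation:
After WHERE (4 rows):
orders.rank | orders.city
4 | MIA
3 | CHI
4 | BOS
1 | NY
After SELECT (4 rows):
orders.rank
4
3
4
1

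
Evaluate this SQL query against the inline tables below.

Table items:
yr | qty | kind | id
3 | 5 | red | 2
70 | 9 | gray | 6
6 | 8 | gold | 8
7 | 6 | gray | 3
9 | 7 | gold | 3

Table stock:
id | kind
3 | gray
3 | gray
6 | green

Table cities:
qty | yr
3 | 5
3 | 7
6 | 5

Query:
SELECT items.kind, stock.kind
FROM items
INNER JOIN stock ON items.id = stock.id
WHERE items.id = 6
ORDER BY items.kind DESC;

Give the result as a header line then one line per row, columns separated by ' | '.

After JOIN stock (5 rows):
items.yr | items.qty | items.kind | items.id | stock.id | stock.kind
70 | 9 | gray | 6 | 6 | green
7 | 6 | gray | 3 | 3 | gray
7 | 6 | gray | 3 | 3 | gray
9 | 7 | gold | 3 | 3 | gray
9 | 7 | gold | 3 | 3 | gray
After WHERE (1 rows):
items.yr | items.qty | items.kind | items.id | stock.id | stock.kind
70 | 9 | gray | 6 | 6 | green
After SELECT (1 rows):
items.kind | stock.kind
gray | green
After ORDER BY (1 rows):
items.kind | stock.kind
gray | green

== RESULT ==
items.kind | stock.kind
gray | green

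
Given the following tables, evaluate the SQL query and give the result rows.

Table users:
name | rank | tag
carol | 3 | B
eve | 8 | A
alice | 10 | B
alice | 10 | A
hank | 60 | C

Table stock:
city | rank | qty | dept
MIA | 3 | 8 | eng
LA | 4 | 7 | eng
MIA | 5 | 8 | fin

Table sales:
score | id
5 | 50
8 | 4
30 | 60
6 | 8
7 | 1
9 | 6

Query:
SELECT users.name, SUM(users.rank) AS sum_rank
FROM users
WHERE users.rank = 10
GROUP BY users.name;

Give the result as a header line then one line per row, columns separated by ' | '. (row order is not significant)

After WHERE (2 rows):
users.name | users.rank | users.tag
alice | 10 | B
alice | 10 | A
After GROUP BY (1 rows):
users.name | sum_rank
alice | 20

== RESULT ==
users.name | sum_rank
alice | 20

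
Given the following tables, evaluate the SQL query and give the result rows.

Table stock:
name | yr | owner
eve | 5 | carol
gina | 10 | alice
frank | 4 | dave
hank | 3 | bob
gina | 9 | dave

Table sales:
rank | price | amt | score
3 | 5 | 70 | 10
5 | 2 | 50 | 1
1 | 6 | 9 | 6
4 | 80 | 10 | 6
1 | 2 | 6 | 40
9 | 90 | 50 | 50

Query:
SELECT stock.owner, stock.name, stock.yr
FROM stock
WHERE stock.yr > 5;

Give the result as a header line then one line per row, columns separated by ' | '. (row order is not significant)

After WHERE (2 rows):
stock.name | stock.yr | stock.owner
gina | 10 | alice
gina | 9 | dave
After SELECT (2 rows):
stock.owner | stock.name | stock.yr
alice | gina | 10
dave | gina | 9

== RESULT ==
stock.owner | stock.name | stock.yr
alice | gina | 10
dave | gina | 9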